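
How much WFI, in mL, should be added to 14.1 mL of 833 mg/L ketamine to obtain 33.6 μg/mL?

33.6 μg/mL = 33.6 mg/L.
V₂ = C₁V₁/C₂ = 833 × 14.1 / 33.6 = 350 mL.
Diluent to add = V₂ − V₁ = 350 − 14.1 = 335 mL.

335 mL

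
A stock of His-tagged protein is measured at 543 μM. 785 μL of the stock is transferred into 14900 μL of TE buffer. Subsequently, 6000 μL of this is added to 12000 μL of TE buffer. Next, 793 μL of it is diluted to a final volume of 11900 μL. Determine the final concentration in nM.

Overall dilution factor = 19.98 × 3 × 15.01 = 900.
543 μM / 900 = 0.604 μM = 604 nM.

604 nM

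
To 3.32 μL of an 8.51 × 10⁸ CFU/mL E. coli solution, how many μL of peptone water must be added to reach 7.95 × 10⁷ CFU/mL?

32.2 μL

V₂ = C₁V₁/C₂ = 8.51 × 10⁸ × 3.32 / 7.95 × 10⁷ = 35.5 μL.
Diluent to add = V₂ − V₁ = 35.5 − 3.32 = 32.2 μL.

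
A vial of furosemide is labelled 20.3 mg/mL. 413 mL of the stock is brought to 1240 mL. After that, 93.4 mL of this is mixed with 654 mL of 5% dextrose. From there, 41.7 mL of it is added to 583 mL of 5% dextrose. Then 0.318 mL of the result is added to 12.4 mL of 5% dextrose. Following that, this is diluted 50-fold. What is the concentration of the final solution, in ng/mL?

Overall dilution factor = 3.002 × 8.002 × 14.98 × 39.99 × 50 = 7.20 × 10⁵.
20.3 mg/mL / 7.20 × 10⁵ = 2.82 × 10⁻⁵ mg/mL = 28.2 ng/mL.

28.2 ng/mL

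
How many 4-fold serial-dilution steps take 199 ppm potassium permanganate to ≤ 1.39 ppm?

Need 4ⁿ ≥ 143, so n ≥ log(143)/log(4) = 3.58.
Minimum whole steps: n = 4.

4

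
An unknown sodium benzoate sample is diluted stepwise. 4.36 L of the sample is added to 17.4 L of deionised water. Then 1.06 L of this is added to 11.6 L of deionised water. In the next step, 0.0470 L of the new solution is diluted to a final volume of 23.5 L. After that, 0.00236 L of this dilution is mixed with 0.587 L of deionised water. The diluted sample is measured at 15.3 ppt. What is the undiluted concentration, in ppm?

114 ppm

Overall dilution factor = 4.991 × 11.94 × 500 × 249.7 = 7.44 × 10⁶.
Original = 15.3 ppt × 7.44 × 10⁶ = 1.14 × 10⁸ ppt = 114 ppm.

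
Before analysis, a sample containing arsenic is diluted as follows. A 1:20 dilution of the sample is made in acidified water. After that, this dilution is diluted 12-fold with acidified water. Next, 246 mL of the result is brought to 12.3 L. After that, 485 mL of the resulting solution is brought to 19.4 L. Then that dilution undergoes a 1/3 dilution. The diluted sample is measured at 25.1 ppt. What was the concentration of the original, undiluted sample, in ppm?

Overall dilution factor = 20 × 12 × 50 × 40 × 3 = 1.44 × 10⁶.
Original = 25.1 ppt × 1.44 × 10⁶ = 3.61 × 10⁷ ppt = 36.1 ppm.

36.1 ppm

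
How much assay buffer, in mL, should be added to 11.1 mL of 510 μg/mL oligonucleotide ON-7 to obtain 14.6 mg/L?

14.6 mg/L = 14.6 μg/mL.
V₂ = C₁V₁/C₂ = 510 × 11.1 / 14.6 = 388 mL.
Diluent to add = V₂ − V₁ = 388 − 11.1 = 377 mL.

377 mL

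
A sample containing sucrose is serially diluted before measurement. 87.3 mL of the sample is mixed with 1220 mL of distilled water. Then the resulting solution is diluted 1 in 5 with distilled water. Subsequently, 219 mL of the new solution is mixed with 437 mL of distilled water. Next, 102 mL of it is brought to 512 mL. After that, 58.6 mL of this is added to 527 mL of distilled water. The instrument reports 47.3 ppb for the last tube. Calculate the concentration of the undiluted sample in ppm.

Overall dilution factor = 14.97 × 5 × 2.995 × 5.020 × 9.993 = 1.13 × 10⁴.
Original = 47.3 ppb × 1.13 × 10⁴ = 5.32 × 10⁵ ppb = 532 ppm.

532 ppm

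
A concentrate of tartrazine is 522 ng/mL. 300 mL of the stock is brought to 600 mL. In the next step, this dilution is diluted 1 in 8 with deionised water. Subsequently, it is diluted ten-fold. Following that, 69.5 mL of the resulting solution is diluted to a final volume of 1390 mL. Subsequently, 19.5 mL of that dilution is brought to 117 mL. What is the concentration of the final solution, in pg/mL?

27.2 pg/mL

Overall dilution factor = 2 × 8 × 10 × 20 × 6 = 1.92 × 10⁴.
522 ng/mL / 1.92 × 10⁴ = 0.0272 ng/mL = 27.2 pg/mL.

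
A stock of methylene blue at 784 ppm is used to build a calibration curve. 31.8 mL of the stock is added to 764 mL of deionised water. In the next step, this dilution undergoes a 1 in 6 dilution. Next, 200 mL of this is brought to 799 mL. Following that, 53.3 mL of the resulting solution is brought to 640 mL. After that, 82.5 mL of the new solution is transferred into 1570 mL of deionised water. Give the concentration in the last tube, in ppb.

5.43 ppb

Overall dilution factor = 25.03 × 6 × 3.995 × 12.01 × 20.03 = 1.44 × 10⁵.
784 ppm / 1.44 × 10⁵ = 5.43 × 10⁻³ ppm = 5.43 ppb.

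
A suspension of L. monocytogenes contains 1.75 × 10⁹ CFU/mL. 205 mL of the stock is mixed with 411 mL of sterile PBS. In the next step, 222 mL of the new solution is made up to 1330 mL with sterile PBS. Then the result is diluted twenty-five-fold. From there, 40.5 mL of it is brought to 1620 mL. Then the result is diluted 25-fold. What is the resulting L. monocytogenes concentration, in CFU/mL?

Overall dilution factor = 3.005 × 5.991 × 25 × 40 × 25 = 4.50 × 10⁵.
1.75 × 10⁹ CFU/mL / 4.50 × 10⁵ = 3890 CFU/mL.

3890 CFU/mL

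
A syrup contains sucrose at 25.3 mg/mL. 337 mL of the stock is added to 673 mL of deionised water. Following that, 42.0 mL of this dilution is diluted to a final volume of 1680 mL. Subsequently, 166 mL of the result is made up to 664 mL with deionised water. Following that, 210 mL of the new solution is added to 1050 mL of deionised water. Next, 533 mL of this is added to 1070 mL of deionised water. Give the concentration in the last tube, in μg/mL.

Overall dilution factor = 2.997 × 40 × 4 × 6 × 3.008 = 8653.
25.3 mg/mL / 8653 = 2.92 × 10⁻³ mg/mL = 2.92 μg/mL.

2.92 μg/mL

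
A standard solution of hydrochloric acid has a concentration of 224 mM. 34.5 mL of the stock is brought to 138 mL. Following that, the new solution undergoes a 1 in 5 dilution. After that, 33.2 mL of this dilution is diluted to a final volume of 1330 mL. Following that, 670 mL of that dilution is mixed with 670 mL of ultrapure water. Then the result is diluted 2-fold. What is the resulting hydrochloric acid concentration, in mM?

0.0699 mM

Overall dilution factor = 4 × 5 × 40.06 × 2 × 2 = 3205.
224 mM / 3205 = 0.0699 mM.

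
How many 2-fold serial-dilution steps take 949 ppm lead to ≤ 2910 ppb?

9

Need 2ⁿ ≥ 326, so n ≥ log(326)/log(2) = 8.35.
Minimum whole steps: n = 9.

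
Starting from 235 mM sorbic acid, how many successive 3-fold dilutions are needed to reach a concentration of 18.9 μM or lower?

9

Need 3ⁿ ≥ 1.24 × 10⁴, so n ≥ log(1.24 × 10⁴)/log(3) = 8.58.
Minimum whole steps: n = 9.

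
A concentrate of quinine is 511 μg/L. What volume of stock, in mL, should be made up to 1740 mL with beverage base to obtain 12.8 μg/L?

43.6 mL

V₁ = C₂V₂/C₁ = 12.8 × 1740 / 511 = 43.6 mL.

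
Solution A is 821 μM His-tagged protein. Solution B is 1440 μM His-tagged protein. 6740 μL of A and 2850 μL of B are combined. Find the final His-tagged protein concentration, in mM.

1.00 mM

C_mix = (C_A·V_A + C_B·V_B)/(V_A + V_B) = (821×6740 + 1440×2850) / 9590 = 1005 μM = 1.00 mM.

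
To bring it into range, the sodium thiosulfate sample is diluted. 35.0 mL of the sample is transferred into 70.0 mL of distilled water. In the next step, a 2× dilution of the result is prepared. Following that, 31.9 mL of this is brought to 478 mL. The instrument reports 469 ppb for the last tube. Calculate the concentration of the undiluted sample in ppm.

Overall dilution factor = 3 × 2 × 14.98 = 89.9.
Original = 469 ppb × 89.9 = 4.22 × 10⁴ ppb = 42.2 ppm.

42.2 ppm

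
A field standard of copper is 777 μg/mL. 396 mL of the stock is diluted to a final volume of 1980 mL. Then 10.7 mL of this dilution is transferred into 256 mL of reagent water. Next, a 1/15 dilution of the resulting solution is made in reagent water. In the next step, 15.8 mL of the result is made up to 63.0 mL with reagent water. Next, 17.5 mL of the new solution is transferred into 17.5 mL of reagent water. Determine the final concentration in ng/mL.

52.1 ng/mL

Overall dilution factor = 5 × 24.93 × 15 × 3.987 × 2 = 1.49 × 10⁴.
777 μg/mL / 1.49 × 10⁴ = 0.0521 μg/mL = 52.1 ng/mL.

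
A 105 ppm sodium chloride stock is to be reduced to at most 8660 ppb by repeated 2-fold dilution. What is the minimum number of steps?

Need 2ⁿ ≥ 12.1, so n ≥ log(12.1)/log(2) = 3.60.
Minimum whole steps: n = 4.

4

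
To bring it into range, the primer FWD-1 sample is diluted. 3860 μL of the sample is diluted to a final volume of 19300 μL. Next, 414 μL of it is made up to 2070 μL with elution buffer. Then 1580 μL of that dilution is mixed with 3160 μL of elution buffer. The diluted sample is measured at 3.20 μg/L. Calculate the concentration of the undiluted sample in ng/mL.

240 ng/mL

Overall dilution factor = 5 × 5 × 3 = 75.0.
Original = 3.20 μg/L × 75.0 = 240 μg/L = 240 ng/mL.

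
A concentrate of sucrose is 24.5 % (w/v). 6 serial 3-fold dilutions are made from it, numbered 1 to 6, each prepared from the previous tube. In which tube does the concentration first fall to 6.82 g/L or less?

Tube n has concentration 24.5 % (w/v) / 3ⁿ.
Need 3ⁿ ≥ 24.5 % (w/v) / 6.82 g/L = 35.9, so n ≥ 3.26.
First such tube: n = 4.

tube 4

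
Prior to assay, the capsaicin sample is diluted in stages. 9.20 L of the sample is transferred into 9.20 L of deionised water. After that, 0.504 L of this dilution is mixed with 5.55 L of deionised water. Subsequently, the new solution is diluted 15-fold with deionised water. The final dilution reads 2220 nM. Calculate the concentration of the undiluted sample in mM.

0.800 mM

Overall dilution factor = 2 × 12.01 × 15 = 360.
Original = 2220 nM × 360 = 8.00 × 10⁵ nM = 0.800 mM.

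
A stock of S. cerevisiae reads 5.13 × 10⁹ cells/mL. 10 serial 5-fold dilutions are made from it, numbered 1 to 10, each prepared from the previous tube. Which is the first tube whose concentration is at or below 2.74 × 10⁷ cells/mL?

tube 4

Tube n has concentration 5.13 × 10⁹ cells/mL / 5ⁿ.
Need 5ⁿ ≥ 5.13 × 10⁹ cells/mL / 2.74 × 10⁷ cells/mL = 187, so n ≥ 3.25.
First such tube: n = 4.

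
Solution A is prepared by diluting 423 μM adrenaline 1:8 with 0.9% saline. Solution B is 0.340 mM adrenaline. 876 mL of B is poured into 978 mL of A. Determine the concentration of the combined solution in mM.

C_A = 423 μM / 8 = 52.9 μM.
C_B = 0.340 mM = 340 μM.
C_mix = (C_A·V_A + C_B·V_B)/(V_A + V_B) = (52.9×978 + 340×876) / 1854 = 189 μM = 0.189 mM.

0.189 mM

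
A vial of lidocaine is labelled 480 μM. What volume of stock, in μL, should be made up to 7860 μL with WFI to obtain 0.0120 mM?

196 μL

0.0120 mM = 12.0 μM.
V₁ = C₂V₂/C₁ = 12.0 × 7860 / 480 = 196 μL.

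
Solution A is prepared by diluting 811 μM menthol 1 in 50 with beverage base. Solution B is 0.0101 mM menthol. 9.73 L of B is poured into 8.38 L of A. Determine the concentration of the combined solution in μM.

12.9 μM

C_A = 811 μM / 50 = 16.2 μM.
C_B = 0.0101 mM = 10.1 μM.
C_mix = (C_A·V_A + C_B·V_B)/(V_A + V_B) = (16.2×8.38 + 10.1×9.73) / 18.11 = 12.9 μM.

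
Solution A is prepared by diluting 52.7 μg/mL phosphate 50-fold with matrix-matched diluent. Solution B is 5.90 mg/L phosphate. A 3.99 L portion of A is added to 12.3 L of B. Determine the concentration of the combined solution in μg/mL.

4.71 μg/mL

C_A = 52.7 μg/mL / 50 = 1.05 μg/mL.
C_B = 5.90 mg/L = 5.90 μg/mL.
C_mix = (C_A·V_A + C_B·V_B)/(V_A + V_B) = (1.05×3.99 + 5.90×12.3) / 16.29 = 4.71 μg/mL.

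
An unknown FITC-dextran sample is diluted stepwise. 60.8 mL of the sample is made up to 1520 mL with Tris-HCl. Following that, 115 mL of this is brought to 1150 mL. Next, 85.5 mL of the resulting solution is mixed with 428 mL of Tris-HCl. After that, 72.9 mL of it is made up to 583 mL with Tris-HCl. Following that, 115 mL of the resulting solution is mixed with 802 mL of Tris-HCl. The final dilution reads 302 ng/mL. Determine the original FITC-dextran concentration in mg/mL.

Overall dilution factor = 25 × 10 × 6.006 × 7.997 × 7.974 = 9.57 × 10⁴.
Original = 302 ng/mL × 9.57 × 10⁴ = 2.89 × 10⁷ ng/mL = 28.9 mg/mL.

28.9 mg/mL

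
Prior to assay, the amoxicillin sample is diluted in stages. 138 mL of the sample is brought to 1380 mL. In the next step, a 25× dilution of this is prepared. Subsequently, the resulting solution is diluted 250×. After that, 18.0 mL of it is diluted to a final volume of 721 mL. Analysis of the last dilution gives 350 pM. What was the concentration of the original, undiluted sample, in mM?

Overall dilution factor = 10 × 25 × 250 × 40.06 = 2.50 × 10⁶.
Original = 350 pM × 2.50 × 10⁶ = 8.76 × 10⁸ pM = 0.876 mM.

0.876 mM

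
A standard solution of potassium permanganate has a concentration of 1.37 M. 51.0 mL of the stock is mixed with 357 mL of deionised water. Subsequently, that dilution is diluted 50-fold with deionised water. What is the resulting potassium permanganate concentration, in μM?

Overall dilution factor = 8 × 50 = 400.
1.37 M / 400 = 3.42 × 10⁻³ M = 3430 μM.

3430 μM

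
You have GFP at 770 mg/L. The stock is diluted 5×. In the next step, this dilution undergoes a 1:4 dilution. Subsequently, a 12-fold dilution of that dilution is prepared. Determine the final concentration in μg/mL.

Overall dilution factor = 5 × 4 × 12 = 240.
770 mg/L / 240 = 3.21 mg/L = 3.21 μg/mL.

3.21 μg/mL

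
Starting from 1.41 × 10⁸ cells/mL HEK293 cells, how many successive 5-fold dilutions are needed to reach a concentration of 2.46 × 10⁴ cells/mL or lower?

Need 5ⁿ ≥ 5732, so n ≥ log(5732)/log(5) = 5.38.
Minimum whole steps: n = 6.

6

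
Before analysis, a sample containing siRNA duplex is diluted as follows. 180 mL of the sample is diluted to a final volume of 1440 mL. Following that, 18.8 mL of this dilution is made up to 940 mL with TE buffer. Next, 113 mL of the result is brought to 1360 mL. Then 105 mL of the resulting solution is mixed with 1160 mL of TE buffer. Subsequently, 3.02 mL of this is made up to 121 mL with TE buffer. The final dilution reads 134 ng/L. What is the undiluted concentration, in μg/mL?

Overall dilution factor = 8 × 50 × 12.04 × 12.05 × 40.07 = 2.32 × 10⁶.
Original = 134 ng/L × 2.32 × 10⁶ = 3.11 × 10⁸ ng/L = 311 μg/mL.

311 μg/mL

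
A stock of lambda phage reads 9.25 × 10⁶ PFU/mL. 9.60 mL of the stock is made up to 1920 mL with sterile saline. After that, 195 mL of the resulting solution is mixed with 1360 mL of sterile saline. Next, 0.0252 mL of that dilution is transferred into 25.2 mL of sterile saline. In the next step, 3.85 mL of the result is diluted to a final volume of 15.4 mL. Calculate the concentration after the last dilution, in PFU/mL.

Overall dilution factor = 200 × 7.974 × 1001 × 4 = 6.39 × 10⁶.
9.25 × 10⁶ PFU/mL / 6.39 × 10⁶ = 1.45 PFU/mL.

1.45 PFU/mL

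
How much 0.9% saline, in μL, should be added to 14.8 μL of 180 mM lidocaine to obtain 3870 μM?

3870 μM = 3.87 mM.
V₂ = C₁V₁/C₂ = 180 × 14.8 / 3.87 = 688 μL.
Diluent to add = V₂ − V₁ = 688 − 14.8 = 674 μL.

674 μL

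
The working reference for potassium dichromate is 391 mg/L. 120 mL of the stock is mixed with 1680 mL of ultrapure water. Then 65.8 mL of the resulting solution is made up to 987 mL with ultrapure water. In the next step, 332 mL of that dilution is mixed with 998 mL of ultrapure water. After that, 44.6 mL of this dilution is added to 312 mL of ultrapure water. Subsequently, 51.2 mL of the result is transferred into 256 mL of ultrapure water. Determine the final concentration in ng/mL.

Overall dilution factor = 15 × 15 × 4.006 × 7.996 × 6 = 4.32 × 10⁴.
391 mg/L / 4.32 × 10⁴ = 9.04 × 10⁻³ mg/L = 9.04 ng/mL.

9.04 ng/mL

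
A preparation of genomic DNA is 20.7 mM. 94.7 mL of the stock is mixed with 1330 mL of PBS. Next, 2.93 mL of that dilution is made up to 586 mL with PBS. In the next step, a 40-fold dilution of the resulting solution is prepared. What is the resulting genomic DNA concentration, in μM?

Overall dilution factor = 15.04 × 200 × 40 = 1.20 × 10⁵.
20.7 mM / 1.20 × 10⁵ = 1.72 × 10⁻⁴ mM = 0.172 μM.

0.172 μM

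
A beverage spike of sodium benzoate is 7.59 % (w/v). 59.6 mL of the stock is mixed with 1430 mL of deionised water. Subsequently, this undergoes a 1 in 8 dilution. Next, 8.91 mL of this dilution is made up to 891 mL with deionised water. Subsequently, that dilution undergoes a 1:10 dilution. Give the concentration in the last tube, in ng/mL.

380 ng/mL

Overall dilution factor = 24.99 × 8 × 100 × 10 = 2.00 × 10⁵.
7.59 % (w/v) / 2.00 × 10⁵ = 3.80 × 10⁻⁵ % (w/v) = 380 ng/mL.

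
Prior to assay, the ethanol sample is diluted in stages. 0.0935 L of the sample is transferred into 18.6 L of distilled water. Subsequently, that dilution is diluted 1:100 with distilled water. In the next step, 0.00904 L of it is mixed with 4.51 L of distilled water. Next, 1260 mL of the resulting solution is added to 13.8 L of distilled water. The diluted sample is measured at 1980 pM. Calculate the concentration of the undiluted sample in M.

Overall dilution factor = 199.9 × 100 × 499.9 × 11.95 = 1.19 × 10⁸.
Original = 1980 pM × 1.19 × 10⁸ = 2.37 × 10¹¹ pM = 0.237 M.

0.237 M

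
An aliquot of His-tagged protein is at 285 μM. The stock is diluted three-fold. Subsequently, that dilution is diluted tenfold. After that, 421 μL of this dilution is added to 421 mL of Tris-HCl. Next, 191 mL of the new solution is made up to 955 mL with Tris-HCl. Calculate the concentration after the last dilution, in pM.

1900 pM

Overall dilution factor = 3 × 10 × 1001 × 5 = 1.50 × 10⁵.
285 μM / 1.50 × 10⁵ = 1.90 × 10⁻³ μM = 1900 pM.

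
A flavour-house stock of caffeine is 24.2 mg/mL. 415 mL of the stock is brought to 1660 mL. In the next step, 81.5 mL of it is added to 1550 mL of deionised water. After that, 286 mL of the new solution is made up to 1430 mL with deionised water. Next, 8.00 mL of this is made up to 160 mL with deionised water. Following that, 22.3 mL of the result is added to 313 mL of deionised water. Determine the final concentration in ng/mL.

201 ng/mL

Overall dilution factor = 4 × 20.02 × 5 × 20 × 15.04 = 1.20 × 10⁵.
24.2 mg/mL / 1.20 × 10⁵ = 2.01 × 10⁻⁴ mg/mL = 201 ng/mL.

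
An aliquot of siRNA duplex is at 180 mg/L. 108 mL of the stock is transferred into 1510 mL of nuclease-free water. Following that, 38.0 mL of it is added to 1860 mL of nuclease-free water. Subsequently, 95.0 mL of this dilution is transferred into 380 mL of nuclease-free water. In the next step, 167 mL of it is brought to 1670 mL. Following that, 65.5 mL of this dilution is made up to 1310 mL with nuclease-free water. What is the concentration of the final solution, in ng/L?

241 ng/L

Overall dilution factor = 14.98 × 49.95 × 5 × 10 × 20 = 7.48 × 10⁵.
180 mg/L / 7.48 × 10⁵ = 2.41 × 10⁻⁴ mg/L = 241 ng/L.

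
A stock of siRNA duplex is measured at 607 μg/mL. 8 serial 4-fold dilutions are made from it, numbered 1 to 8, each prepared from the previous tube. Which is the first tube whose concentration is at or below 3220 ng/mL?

Tube n has concentration 607 μg/mL / 4ⁿ.
Need 4ⁿ ≥ 607 μg/mL / 3220 ng/mL = 189, so n ≥ 3.78.
First such tube: n = 4.

tube 4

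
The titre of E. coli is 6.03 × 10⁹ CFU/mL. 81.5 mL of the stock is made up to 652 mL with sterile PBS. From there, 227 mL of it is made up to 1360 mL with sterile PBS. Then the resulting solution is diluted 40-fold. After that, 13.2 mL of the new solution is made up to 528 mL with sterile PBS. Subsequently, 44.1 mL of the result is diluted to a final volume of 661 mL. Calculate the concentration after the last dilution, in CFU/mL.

5250 CFU/mL

Overall dilution factor = 8 × 5.991 × 40 × 40 × 14.99 = 1.15 × 10⁶.
6.03 × 10⁹ CFU/mL / 1.15 × 10⁶ = 5250 CFU/mL.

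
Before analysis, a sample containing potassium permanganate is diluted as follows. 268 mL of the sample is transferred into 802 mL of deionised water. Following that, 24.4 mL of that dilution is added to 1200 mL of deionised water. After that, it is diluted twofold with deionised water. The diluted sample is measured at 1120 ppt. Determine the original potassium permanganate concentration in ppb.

Overall dilution factor = 3.993 × 50.18 × 2 = 401.
Original = 1120 ppt × 401 = 4.49 × 10⁵ ppt = 449 ppb.

449 ppb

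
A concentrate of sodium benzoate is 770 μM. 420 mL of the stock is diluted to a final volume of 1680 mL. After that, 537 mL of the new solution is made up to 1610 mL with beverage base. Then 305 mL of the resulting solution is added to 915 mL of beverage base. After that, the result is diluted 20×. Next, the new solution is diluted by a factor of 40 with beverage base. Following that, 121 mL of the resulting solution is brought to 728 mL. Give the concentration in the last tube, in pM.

3330 pM

Overall dilution factor = 4 × 2.998 × 4 × 20 × 40 × 6.017 = 2.31 × 10⁵.
770 μM / 2.31 × 10⁵ = 3.33 × 10⁻³ μM = 3330 pM.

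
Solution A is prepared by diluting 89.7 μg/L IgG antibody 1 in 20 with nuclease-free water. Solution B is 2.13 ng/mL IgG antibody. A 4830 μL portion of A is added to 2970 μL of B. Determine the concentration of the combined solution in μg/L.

C_A = 89.7 μg/L / 20 = 4.49 μg/L.
C_B = 2.13 ng/mL = 2.13 μg/L.
C_mix = (C_A·V_A + C_B·V_B)/(V_A + V_B) = (4.49×4830 + 2.13×2970) / 7800 = 3.59 μg/L.

3.59 μg/L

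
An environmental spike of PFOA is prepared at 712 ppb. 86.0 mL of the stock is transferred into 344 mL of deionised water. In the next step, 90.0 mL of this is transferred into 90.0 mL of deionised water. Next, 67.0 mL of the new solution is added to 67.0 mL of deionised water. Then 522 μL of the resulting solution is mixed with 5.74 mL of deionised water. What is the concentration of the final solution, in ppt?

2970 ppt

Overall dilution factor = 5 × 2 × 2 × 12.00 = 240.
712 ppb / 240 = 2.97 ppb = 2970 ppt.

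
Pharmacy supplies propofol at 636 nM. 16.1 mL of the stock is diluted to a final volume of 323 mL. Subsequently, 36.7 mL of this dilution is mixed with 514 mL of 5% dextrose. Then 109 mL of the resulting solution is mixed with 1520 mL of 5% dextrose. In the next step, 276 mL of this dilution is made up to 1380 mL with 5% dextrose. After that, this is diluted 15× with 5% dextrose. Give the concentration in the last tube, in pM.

1.88 pM

Overall dilution factor = 20.06 × 15.01 × 14.94 × 5 × 15 = 3.37 × 10⁵.
636 nM / 3.37 × 10⁵ = 1.88 × 10⁻³ nM = 1.88 pM.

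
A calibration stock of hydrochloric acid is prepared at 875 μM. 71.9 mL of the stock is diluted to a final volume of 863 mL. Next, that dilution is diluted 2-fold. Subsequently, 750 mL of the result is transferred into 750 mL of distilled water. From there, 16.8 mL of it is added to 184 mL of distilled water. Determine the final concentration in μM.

Overall dilution factor = 12.00 × 2 × 2 × 11.95 = 574.
875 μM / 574 = 1.52 μM.

1.52 μM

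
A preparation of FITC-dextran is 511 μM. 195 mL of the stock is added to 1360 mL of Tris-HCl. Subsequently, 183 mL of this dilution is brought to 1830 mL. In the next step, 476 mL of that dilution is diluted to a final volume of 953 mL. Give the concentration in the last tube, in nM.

3200 nM

Overall dilution factor = 7.974 × 10 × 2.002 = 160.
511 μM / 160 = 3.20 μM = 3200 nM.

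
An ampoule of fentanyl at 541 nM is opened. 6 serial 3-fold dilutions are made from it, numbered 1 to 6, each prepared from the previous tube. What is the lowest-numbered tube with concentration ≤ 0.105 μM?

Tube n has concentration 541 nM / 3ⁿ.
Need 3ⁿ ≥ 541 nM / 0.105 μM = 5.15, so n ≥ 1.49.
First such tube: n = 2.

tube 2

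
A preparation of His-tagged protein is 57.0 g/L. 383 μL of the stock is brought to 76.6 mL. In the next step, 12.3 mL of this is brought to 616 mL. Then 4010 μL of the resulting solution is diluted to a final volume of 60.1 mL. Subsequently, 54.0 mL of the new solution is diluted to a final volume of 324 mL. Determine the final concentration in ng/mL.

63.3 ng/mL

Overall dilution factor = 200 × 50.08 × 14.99 × 6 = 9.01 × 10⁵.
57.0 g/L / 9.01 × 10⁵ = 6.33 × 10⁻⁵ g/L = 63.3 ng/mL.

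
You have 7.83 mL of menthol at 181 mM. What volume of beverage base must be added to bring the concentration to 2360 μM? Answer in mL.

593 mL

2360 μM = 2.36 mM.
V₂ = C₁V₁/C₂ = 181 × 7.83 / 2.36 = 601 mL.
Diluent to add = V₂ − V₁ = 601 − 7.83 = 593 mL.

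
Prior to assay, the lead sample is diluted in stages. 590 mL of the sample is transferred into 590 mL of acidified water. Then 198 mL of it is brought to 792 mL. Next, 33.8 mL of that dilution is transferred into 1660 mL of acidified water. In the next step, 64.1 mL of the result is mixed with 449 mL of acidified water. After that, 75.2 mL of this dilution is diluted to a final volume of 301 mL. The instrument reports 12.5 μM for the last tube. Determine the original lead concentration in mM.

Overall dilution factor = 2 × 4 × 50.11 × 8.005 × 4.003 = 1.28 × 10⁴.
Original = 12.5 μM × 1.28 × 10⁴ = 1.61 × 10⁵ μM = 161 mM.

161 mM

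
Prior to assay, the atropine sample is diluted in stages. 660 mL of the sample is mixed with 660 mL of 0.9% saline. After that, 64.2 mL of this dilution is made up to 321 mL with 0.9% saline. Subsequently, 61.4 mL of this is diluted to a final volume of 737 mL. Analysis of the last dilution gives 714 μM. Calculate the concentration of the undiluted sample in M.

Overall dilution factor = 2 × 5 × 12.00 = 120.
Original = 714 μM × 120 = 8.57 × 10⁴ μM = 0.0857 M.

0.0857 M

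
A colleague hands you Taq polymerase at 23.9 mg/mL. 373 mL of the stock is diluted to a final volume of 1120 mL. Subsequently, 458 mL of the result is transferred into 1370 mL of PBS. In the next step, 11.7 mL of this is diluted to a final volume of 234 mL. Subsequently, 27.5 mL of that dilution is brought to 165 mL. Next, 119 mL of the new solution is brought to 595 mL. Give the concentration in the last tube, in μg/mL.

3.32 μg/mL

Overall dilution factor = 3.003 × 3.991 × 20 × 6 × 5 = 7191.
23.9 mg/mL / 7191 = 3.32 × 10⁻³ mg/mL = 3.32 μg/mL.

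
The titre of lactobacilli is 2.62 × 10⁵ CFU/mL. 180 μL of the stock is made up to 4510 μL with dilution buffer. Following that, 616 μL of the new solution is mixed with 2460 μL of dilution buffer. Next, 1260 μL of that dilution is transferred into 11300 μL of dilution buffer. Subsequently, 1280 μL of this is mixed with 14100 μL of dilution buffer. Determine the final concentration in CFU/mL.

17.5 CFU/mL

Overall dilution factor = 25.06 × 4.994 × 9.968 × 12.02 = 1.50 × 10⁴.
2.62 × 10⁵ CFU/mL / 1.50 × 10⁴ = 17.5 CFU/mL.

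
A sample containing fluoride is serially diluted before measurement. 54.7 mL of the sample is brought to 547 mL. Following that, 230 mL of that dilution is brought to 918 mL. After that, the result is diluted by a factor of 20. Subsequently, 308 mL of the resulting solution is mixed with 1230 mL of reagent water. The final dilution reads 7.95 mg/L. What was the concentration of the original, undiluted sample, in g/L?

31.7 g/L

Overall dilution factor = 10 × 3.991 × 20 × 4.994 = 3986.
Original = 7.95 mg/L × 3986 = 3.17 × 10⁴ mg/L = 31.7 g/L.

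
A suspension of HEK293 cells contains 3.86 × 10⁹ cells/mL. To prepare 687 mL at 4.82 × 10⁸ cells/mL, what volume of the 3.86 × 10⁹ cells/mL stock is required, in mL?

V₁ = C₂V₂/C₁ = 4.82 × 10⁸ × 687 / 3.86 × 10⁹ = 85.8 mL.

85.8 mL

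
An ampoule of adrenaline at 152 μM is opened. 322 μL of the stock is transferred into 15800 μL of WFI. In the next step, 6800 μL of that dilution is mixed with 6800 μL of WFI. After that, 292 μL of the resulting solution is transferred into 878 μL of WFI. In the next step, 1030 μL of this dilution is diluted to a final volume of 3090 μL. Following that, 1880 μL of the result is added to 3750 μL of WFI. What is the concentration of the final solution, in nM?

42.2 nM

Overall dilution factor = 50.07 × 2 × 4.007 × 3 × 2.995 = 3605.
152 μM / 3605 = 0.0422 μM = 42.2 nM.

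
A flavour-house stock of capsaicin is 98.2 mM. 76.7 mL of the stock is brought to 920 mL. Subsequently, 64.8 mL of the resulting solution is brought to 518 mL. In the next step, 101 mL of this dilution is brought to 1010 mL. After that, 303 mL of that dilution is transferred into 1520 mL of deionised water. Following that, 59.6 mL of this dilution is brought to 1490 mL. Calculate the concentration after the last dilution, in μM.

0.681 μM

Overall dilution factor = 11.99 × 7.994 × 10 × 6.017 × 25 = 1.44 × 10⁵.
98.2 mM / 1.44 × 10⁵ = 6.81 × 10⁻⁴ mM = 0.681 μM.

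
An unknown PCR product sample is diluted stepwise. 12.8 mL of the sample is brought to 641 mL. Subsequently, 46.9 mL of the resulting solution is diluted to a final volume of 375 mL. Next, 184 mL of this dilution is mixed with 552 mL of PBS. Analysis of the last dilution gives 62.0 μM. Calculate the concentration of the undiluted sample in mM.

Overall dilution factor = 50.08 × 7.996 × 4 = 1602.
Original = 62.0 μM × 1602 = 9.93 × 10⁴ μM = 99.3 mM.

99.3 mM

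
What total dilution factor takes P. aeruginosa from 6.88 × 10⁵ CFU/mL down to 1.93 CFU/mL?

3.56 × 10⁵

Factor = C₀/C_target = 6.88 × 10⁵ CFU/mL / 1.93 CFU/mL = 3.56 × 10⁵.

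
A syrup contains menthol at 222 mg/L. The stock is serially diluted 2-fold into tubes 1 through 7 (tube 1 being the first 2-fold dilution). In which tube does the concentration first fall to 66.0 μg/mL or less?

Tube n has concentration 222 mg/L / 2ⁿ.
Need 2ⁿ ≥ 222 mg/L / 66.0 μg/mL = 3.36, so n ≥ 1.75.
First such tube: n = 2.

tube 2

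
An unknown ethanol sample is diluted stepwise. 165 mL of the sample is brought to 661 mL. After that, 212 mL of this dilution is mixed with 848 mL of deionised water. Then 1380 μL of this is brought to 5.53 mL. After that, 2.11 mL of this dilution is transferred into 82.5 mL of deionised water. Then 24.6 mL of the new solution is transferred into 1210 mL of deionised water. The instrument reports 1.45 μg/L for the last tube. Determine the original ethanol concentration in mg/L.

234 mg/L

Overall dilution factor = 4.006 × 5 × 4.007 × 40.10 × 50.19 = 1.62 × 10⁵.
Original = 1.45 μg/L × 1.62 × 10⁵ = 2.34 × 10⁵ μg/L = 234 mg/L.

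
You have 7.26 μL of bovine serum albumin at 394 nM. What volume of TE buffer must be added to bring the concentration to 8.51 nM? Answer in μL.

V₂ = C₁V₁/C₂ = 394 × 7.26 / 8.51 = 336 μL.
Diluent to add = V₂ − V₁ = 336 − 7.26 = 329 μL.

329 μL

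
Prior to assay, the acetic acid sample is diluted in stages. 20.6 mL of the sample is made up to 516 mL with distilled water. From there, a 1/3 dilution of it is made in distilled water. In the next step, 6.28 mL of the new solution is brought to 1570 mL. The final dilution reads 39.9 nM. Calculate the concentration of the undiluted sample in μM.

750 μM

Overall dilution factor = 25.05 × 3 × 250 = 1.88 × 10⁴.
Original = 39.9 nM × 1.88 × 10⁴ = 7.50 × 10⁵ nM = 750 μM.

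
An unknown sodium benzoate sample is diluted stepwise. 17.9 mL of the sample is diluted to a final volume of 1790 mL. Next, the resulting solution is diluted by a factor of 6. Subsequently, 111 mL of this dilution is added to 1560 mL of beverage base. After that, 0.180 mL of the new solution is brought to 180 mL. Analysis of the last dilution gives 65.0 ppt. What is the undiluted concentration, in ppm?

587 ppm

Overall dilution factor = 100 × 6 × 15.05 × 1000 = 9.03 × 10⁶.
Original = 65.0 ppt × 9.03 × 10⁶ = 5.87 × 10⁸ ppt = 587 ppm.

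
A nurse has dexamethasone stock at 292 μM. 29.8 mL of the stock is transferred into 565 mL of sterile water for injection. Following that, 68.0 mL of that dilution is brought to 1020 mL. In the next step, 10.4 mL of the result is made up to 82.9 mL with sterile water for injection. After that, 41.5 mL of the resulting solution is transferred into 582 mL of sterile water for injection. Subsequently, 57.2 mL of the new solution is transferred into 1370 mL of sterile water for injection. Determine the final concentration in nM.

0.326 nM

Overall dilution factor = 19.96 × 15 × 7.971 × 15.02 × 24.95 = 8.95 × 10⁵.
292 μM / 8.95 × 10⁵ = 3.26 × 10⁻⁴ μM = 0.326 nM.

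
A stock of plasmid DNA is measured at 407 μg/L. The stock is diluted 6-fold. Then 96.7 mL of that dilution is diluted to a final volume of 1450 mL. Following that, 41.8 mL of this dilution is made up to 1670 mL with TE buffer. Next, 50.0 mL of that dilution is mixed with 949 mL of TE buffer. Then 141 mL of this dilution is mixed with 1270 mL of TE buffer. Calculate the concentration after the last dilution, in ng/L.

0.566 ng/L

Overall dilution factor = 6 × 14.99 × 39.95 × 19.98 × 10.01 = 7.19 × 10⁵.
407 μg/L / 7.19 × 10⁵ = 5.66 × 10⁻⁴ μg/L = 0.566 ng/L.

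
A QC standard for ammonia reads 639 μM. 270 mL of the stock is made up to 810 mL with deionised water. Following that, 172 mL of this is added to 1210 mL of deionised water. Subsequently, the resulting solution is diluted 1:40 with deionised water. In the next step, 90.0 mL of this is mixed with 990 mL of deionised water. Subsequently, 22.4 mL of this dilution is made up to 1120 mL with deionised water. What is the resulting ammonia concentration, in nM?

1.10 nM

Overall dilution factor = 3 × 8.035 × 40 × 12 × 50 = 5.79 × 10⁵.
639 μM / 5.79 × 10⁵ = 1.10 × 10⁻³ μM = 1.10 nM.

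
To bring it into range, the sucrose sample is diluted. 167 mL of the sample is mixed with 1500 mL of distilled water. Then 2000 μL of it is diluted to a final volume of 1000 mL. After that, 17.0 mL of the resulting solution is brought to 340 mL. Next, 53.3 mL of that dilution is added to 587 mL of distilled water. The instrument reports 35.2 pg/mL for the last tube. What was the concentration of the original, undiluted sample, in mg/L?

Overall dilution factor = 9.982 × 500 × 20 × 12.01 = 1.20 × 10⁶.
Original = 35.2 pg/mL × 1.20 × 10⁶ = 4.22 × 10⁷ pg/mL = 42.2 mg/L.

42.2 mg/L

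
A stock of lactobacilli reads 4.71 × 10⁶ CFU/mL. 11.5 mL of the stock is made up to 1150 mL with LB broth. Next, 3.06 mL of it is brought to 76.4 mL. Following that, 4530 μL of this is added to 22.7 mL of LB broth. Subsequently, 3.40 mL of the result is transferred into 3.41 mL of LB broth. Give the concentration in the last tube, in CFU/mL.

Overall dilution factor = 100 × 24.97 × 6.011 × 2.003 = 3.01 × 10⁴.
4.71 × 10⁶ CFU/mL / 3.01 × 10⁴ = 157 CFU/mL.

157 CFU/mL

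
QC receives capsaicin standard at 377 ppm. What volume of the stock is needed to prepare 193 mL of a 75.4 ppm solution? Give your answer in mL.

V₁ = C₂V₂/C₁ = 75.4 × 193 / 377 = 38.6 mL.

38.6 mL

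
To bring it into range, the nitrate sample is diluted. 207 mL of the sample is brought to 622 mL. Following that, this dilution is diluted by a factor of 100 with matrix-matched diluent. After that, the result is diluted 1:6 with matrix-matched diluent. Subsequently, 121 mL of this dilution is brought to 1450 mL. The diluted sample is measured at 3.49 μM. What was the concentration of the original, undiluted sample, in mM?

Overall dilution factor = 3.005 × 100 × 6 × 11.98 = 2.16 × 10⁴.
Original = 3.49 μM × 2.16 × 10⁴ = 7.54 × 10⁴ μM = 75.4 mM.

75.4 mM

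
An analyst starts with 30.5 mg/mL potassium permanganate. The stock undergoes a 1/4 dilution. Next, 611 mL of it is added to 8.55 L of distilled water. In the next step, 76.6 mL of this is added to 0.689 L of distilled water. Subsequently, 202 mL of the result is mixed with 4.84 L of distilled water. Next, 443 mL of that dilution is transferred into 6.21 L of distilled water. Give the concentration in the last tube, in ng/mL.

136 ng/mL

Overall dilution factor = 4 × 14.99 × 9.995 × 24.96 × 15.02 = 2.25 × 10⁵.
30.5 mg/mL / 2.25 × 10⁵ = 1.36 × 10⁻⁴ mg/mL = 136 ng/mL.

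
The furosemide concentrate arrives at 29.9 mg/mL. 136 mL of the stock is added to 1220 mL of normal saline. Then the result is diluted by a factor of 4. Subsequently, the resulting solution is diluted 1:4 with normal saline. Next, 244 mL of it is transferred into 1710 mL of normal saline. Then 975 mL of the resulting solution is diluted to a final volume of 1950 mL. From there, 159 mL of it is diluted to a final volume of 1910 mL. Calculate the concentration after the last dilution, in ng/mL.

974 ng/mL

Overall dilution factor = 9.971 × 4 × 4 × 8.008 × 2 × 12.01 = 3.07 × 10⁴.
29.9 mg/mL / 3.07 × 10⁴ = 9.74 × 10⁻⁴ mg/mL = 974 ng/mL.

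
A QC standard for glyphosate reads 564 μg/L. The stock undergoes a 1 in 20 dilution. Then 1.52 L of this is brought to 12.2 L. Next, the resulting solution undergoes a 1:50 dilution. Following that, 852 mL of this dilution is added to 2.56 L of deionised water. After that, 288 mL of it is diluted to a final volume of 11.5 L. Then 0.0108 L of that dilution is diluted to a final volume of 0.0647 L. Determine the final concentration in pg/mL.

Overall dilution factor = 20 × 8.026 × 50 × 4.005 × 39.93 × 5.991 = 7.69 × 10⁶.
564 μg/L / 7.69 × 10⁶ = 7.34 × 10⁻⁵ μg/L = 0.0734 pg/mL.

0.0734 pg/mL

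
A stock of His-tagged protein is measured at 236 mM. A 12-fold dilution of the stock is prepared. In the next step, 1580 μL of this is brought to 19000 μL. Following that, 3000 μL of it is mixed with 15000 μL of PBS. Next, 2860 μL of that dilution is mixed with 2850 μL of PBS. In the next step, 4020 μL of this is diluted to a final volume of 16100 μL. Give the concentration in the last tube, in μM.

34.1 μM

Overall dilution factor = 12 × 12.03 × 6 × 1.997 × 4.005 = 6923.
236 mM / 6923 = 0.0341 mM = 34.1 μM.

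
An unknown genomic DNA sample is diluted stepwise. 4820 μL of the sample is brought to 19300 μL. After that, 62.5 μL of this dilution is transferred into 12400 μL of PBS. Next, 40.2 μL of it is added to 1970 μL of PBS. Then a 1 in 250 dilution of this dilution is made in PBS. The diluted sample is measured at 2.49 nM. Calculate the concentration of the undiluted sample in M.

Overall dilution factor = 4.004 × 199.4 × 50.00 × 250 = 9.98 × 10⁶.
Original = 2.49 nM × 9.98 × 10⁶ = 2.49 × 10⁷ nM = 0.0249 M.

0.0249 M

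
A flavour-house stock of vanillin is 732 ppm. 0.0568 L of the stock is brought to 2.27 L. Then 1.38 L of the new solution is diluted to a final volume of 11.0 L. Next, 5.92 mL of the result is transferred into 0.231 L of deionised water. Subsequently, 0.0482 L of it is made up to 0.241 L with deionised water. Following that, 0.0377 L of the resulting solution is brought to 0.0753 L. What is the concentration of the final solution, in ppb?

5.75 ppb

Overall dilution factor = 39.96 × 7.971 × 40.02 × 5 × 1.997 = 1.27 × 10⁵.
732 ppm / 1.27 × 10⁵ = 5.75 × 10⁻³ ppm = 5.75 ppb.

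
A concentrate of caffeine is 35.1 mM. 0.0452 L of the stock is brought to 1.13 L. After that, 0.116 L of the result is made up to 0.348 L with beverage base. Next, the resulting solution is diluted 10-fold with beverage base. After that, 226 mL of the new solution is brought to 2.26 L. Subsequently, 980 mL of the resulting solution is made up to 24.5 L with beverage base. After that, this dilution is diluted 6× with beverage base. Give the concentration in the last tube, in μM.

0.0312 μM

Overall dilution factor = 25 × 3 × 10 × 10 × 25 × 6 = 1.12 × 10⁶.
35.1 mM / 1.12 × 10⁶ = 3.12 × 10⁻⁵ mM = 0.0312 μM.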